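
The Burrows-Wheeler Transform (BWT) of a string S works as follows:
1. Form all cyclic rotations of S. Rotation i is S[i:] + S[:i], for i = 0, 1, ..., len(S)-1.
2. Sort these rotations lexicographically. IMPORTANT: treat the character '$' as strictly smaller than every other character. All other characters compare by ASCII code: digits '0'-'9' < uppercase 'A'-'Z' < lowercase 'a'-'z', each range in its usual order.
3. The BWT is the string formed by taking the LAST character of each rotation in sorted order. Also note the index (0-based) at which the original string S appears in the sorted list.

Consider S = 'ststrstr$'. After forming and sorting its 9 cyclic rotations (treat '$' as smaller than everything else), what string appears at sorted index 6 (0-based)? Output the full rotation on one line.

All 9 rotations (rotation i = S[i:]+S[:i]):
  rot[0] = ststrstr$
  rot[1] = tstrstr$s
  rot[2] = strstr$st
  rot[3] = trstr$sts
  rot[4] = rstr$stst
  rot[5] = str$ststr
  rot[6] = tr$ststrs
  rot[7] = r$ststrst
  rot[8] = $ststrstr
Sorted (with $ < everything):
  sorted[0] = $ststrstr
  sorted[1] = r$ststrst
  sorted[2] = rstr$stst
  sorted[3] = str$ststr
  sorted[4] = strstr$st
  sorted[5] = ststrstr$
  sorted[6] = tr$ststrs
  sorted[7] = trstr$sts
  sorted[8] = tstrstr$s
sorted[6] = tr$ststrs

Answer: tr$ststrs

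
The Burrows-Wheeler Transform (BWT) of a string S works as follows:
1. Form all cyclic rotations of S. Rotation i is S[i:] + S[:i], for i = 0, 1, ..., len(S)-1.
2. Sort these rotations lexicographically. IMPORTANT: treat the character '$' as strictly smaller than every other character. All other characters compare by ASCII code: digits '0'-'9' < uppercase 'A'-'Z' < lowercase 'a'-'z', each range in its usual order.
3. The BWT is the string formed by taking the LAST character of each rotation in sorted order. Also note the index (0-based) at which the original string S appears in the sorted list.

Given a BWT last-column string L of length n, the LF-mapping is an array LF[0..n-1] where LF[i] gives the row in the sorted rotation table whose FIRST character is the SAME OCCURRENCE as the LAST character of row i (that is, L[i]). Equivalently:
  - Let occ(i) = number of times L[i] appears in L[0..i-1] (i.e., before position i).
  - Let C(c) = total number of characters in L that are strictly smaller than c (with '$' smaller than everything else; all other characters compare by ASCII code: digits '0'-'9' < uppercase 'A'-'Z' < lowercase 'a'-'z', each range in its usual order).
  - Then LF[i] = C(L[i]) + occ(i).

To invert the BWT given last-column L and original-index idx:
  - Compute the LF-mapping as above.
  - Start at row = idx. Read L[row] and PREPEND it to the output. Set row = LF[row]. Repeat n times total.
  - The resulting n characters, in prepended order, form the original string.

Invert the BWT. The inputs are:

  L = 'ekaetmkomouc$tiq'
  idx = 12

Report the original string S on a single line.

LF mapping: 3 6 1 4 13 8 7 10 9 11 15 2 0 14 5 12
Walk LF starting at row 12, prepending L[row]:
  step 1: row=12, L[12]='$', prepend. Next row=LF[12]=0
  step 2: row=0, L[0]='e', prepend. Next row=LF[0]=3
  step 3: row=3, L[3]='e', prepend. Next row=LF[3]=4
  step 4: row=4, L[4]='t', prepend. Next row=LF[4]=13
  step 5: row=13, L[13]='t', prepend. Next row=LF[13]=14
  step 6: row=14, L[14]='i', prepend. Next row=LF[14]=5
  step 7: row=5, L[5]='m', prepend. Next row=LF[5]=8
  step 8: row=8, L[8]='m', prepend. Next row=LF[8]=9
  step 9: row=9, L[9]='o', prepend. Next row=LF[9]=11
  step 10: row=11, L[11]='c', prepend. Next row=LF[11]=2
  step 11: row=2, L[2]='a', prepend. Next row=LF[2]=1
  step 12: row=1, L[1]='k', prepend. Next row=LF[1]=6
  step 13: row=6, L[6]='k', prepend. Next row=LF[6]=7
  step 14: row=7, L[7]='o', prepend. Next row=LF[7]=10
  step 15: row=10, L[10]='u', prepend. Next row=LF[10]=15
  step 16: row=15, L[15]='q', prepend. Next row=LF[15]=12
Reversed output: quokkacommittee$

Answer: quokkacommittee$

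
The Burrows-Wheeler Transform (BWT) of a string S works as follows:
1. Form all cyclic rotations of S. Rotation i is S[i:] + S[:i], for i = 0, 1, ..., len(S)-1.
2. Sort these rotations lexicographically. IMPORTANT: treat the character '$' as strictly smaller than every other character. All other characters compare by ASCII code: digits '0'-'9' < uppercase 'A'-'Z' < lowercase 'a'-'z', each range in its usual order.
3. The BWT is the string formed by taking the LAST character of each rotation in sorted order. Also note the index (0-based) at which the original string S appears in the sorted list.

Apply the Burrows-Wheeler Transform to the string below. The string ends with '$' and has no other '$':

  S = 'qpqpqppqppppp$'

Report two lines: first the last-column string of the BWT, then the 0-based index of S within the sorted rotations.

All 14 rotations (rotation i = S[i:]+S[:i]):
  rot[0] = qpqpqppqppppp$
  rot[1] = pqpqppqppppp$q
  rot[2] = qpqppqppppp$qp
  rot[3] = pqppqppppp$qpq
  rot[4] = qppqppppp$qpqp
  rot[5] = ppqppppp$qpqpq
  rot[6] = pqppppp$qpqpqp
  rot[7] = qppppp$qpqpqpp
  rot[8] = ppppp$qpqpqppq
  rot[9] = pppp$qpqpqppqp
  rot[10] = ppp$qpqpqppqpp
  rot[11] = pp$qpqpqppqppp
  rot[12] = p$qpqpqppqpppp
  rot[13] = $qpqpqppqppppp
Sorted (with $ < everything):
  sorted[0] = $qpqpqppqppppp  (last char: 'p')
  sorted[1] = p$qpqpqppqpppp  (last char: 'p')
  sorted[2] = pp$qpqpqppqppp  (last char: 'p')
  sorted[3] = ppp$qpqpqppqpp  (last char: 'p')
  sorted[4] = pppp$qpqpqppqp  (last char: 'p')
  sorted[5] = ppppp$qpqpqppq  (last char: 'q')
  sorted[6] = ppqppppp$qpqpq  (last char: 'q')
  sorted[7] = pqppppp$qpqpqp  (last char: 'p')
  sorted[8] = pqppqppppp$qpq  (last char: 'q')
  sorted[9] = pqpqppqppppp$q  (last char: 'q')
  sorted[10] = qppppp$qpqpqpp  (last char: 'p')
  sorted[11] = qppqppppp$qpqp  (last char: 'p')
  sorted[12] = qpqppqppppp$qp  (last char: 'p')
  sorted[13] = qpqpqppqppppp$  (last char: '$')
Last column: pppppqqpqqppp$
Original string S is at sorted index 13

Answer: pppppqqpqqppp$
13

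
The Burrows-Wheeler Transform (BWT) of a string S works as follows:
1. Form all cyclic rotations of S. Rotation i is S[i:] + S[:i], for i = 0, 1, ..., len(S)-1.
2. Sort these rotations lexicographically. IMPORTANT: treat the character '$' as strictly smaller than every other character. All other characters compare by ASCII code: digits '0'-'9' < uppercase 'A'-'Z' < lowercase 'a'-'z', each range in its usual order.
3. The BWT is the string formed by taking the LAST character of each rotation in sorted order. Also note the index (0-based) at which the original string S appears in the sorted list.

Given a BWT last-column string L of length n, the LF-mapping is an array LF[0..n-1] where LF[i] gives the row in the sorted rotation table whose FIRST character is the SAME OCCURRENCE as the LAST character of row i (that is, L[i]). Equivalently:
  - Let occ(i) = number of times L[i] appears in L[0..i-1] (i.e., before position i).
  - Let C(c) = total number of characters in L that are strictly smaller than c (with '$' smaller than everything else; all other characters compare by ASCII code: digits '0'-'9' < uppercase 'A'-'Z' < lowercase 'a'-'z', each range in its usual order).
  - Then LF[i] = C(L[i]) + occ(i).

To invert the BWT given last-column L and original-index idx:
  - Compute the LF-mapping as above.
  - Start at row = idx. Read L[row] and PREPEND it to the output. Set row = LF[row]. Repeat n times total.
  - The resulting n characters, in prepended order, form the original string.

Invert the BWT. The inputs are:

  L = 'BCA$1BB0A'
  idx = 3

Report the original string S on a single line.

Answer: A1AC0BBB$

Derivation:
LF mapping: 5 8 3 0 2 6 7 1 4
Walk LF starting at row 3, prepending L[row]:
  step 1: row=3, L[3]='$', prepend. Next row=LF[3]=0
  step 2: row=0, L[0]='B', prepend. Next row=LF[0]=5
  step 3: row=5, L[5]='B', prepend. Next row=LF[5]=6
  step 4: row=6, L[6]='B', prepend. Next row=LF[6]=7
  step 5: row=7, L[7]='0', prepend. Next row=LF[7]=1
  step 6: row=1, L[1]='C', prepend. Next row=LF[1]=8
  step 7: row=8, L[8]='A', prepend. Next row=LF[8]=4
  step 8: row=4, L[4]='1', prepend. Next row=LF[4]=2
  step 9: row=2, L[2]='A', prepend. Next row=LF[2]=3
Reversed output: A1AC0BBB$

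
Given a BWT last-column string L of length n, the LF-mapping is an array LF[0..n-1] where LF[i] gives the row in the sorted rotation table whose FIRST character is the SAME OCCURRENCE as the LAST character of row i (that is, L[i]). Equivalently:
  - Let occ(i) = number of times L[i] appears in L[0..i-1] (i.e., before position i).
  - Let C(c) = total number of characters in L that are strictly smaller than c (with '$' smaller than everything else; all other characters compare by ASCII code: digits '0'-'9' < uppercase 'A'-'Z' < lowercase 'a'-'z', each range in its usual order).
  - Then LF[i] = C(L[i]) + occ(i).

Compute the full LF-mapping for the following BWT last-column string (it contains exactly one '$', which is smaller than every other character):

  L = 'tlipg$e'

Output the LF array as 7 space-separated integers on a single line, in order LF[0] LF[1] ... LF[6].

Char counts: '$':1, 'e':1, 'g':1, 'i':1, 'l':1, 'p':1, 't':1
C (first-col start): C('$')=0, C('e')=1, C('g')=2, C('i')=3, C('l')=4, C('p')=5, C('t')=6
L[0]='t': occ=0, LF[0]=C('t')+0=6+0=6
L[1]='l': occ=0, LF[1]=C('l')+0=4+0=4
L[2]='i': occ=0, LF[2]=C('i')+0=3+0=3
L[3]='p': occ=0, LF[3]=C('p')+0=5+0=5
L[4]='g': occ=0, LF[4]=C('g')+0=2+0=2
L[5]='$': occ=0, LF[5]=C('$')+0=0+0=0
L[6]='e': occ=0, LF[6]=C('e')+0=1+0=1

Answer: 6 4 3 5 2 0 1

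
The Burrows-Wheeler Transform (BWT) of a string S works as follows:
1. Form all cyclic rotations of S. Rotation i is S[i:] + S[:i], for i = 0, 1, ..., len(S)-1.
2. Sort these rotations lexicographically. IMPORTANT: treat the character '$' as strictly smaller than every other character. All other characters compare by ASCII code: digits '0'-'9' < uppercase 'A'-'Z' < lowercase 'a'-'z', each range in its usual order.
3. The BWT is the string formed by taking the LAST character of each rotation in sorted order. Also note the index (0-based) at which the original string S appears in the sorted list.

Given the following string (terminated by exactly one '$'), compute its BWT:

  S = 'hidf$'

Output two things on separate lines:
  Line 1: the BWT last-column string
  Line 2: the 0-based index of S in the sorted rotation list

Answer: fid$h
3

Derivation:
All 5 rotations (rotation i = S[i:]+S[:i]):
  rot[0] = hidf$
  rot[1] = idf$h
  rot[2] = df$hi
  rot[3] = f$hid
  rot[4] = $hidf
Sorted (with $ < everything):
  sorted[0] = $hidf  (last char: 'f')
  sorted[1] = df$hi  (last char: 'i')
  sorted[2] = f$hid  (last char: 'd')
  sorted[3] = hidf$  (last char: '$')
  sorted[4] = idf$h  (last char: 'h')
Last column: fid$h
Original string S is at sorted index 3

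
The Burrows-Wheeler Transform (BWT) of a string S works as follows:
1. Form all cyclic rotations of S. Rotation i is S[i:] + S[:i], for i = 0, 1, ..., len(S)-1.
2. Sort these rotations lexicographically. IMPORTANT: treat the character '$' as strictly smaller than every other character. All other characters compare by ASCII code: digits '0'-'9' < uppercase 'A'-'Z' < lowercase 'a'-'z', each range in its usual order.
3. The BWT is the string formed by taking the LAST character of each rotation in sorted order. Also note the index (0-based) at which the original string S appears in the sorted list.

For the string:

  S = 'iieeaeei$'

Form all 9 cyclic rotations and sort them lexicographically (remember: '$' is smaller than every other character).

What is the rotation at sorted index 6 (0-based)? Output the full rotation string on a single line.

Answer: i$iieeaee

Derivation:
All 9 rotations (rotation i = S[i:]+S[:i]):
  rot[0] = iieeaeei$
  rot[1] = ieeaeei$i
  rot[2] = eeaeei$ii
  rot[3] = eaeei$iie
  rot[4] = aeei$iiee
  rot[5] = eei$iieea
  rot[6] = ei$iieeae
  rot[7] = i$iieeaee
  rot[8] = $iieeaeei
Sorted (with $ < everything):
  sorted[0] = $iieeaeei
  sorted[1] = aeei$iiee
  sorted[2] = eaeei$iie
  sorted[3] = eeaeei$ii
  sorted[4] = eei$iieea
  sorted[5] = ei$iieeae
  sorted[6] = i$iieeaee
  sorted[7] = ieeaeei$i
  sorted[8] = iieeaeei$
sorted[6] = i$iieeaee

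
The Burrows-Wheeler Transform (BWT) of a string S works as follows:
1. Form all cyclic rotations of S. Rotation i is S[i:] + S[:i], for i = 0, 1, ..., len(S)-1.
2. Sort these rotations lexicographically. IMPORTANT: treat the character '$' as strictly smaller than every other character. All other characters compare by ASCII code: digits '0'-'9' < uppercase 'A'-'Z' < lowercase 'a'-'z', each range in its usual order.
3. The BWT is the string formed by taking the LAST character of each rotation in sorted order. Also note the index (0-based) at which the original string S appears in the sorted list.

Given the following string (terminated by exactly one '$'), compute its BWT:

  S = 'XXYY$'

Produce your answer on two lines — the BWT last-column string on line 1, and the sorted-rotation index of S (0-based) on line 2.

All 5 rotations (rotation i = S[i:]+S[:i]):
  rot[0] = XXYY$
  rot[1] = XYY$X
  rot[2] = YY$XX
  rot[3] = Y$XXY
  rot[4] = $XXYY
Sorted (with $ < everything):
  sorted[0] = $XXYY  (last char: 'Y')
  sorted[1] = XXYY$  (last char: '$')
  sorted[2] = XYY$X  (last char: 'X')
  sorted[3] = Y$XXY  (last char: 'Y')
  sorted[4] = YY$XX  (last char: 'X')
Last column: Y$XYX
Original string S is at sorted index 1

Answer: Y$XYX
1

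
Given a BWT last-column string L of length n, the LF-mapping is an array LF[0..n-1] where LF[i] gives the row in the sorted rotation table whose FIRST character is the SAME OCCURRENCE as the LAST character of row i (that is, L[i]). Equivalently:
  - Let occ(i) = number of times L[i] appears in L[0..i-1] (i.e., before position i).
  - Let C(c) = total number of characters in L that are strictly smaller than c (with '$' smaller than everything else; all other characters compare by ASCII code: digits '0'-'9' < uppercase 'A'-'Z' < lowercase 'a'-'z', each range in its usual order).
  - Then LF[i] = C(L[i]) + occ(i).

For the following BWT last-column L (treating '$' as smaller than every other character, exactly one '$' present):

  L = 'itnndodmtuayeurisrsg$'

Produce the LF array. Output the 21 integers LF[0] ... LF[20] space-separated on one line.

Char counts: '$':1, 'a':1, 'd':2, 'e':1, 'g':1, 'i':2, 'm':1, 'n':2, 'o':1, 'r':2, 's':2, 't':2, 'u':2, 'y':1
C (first-col start): C('$')=0, C('a')=1, C('d')=2, C('e')=4, C('g')=5, C('i')=6, C('m')=8, C('n')=9, C('o')=11, C('r')=12, C('s')=14, C('t')=16, C('u')=18, C('y')=20
L[0]='i': occ=0, LF[0]=C('i')+0=6+0=6
L[1]='t': occ=0, LF[1]=C('t')+0=16+0=16
L[2]='n': occ=0, LF[2]=C('n')+0=9+0=9
L[3]='n': occ=1, LF[3]=C('n')+1=9+1=10
L[4]='d': occ=0, LF[4]=C('d')+0=2+0=2
L[5]='o': occ=0, LF[5]=C('o')+0=11+0=11
L[6]='d': occ=1, LF[6]=C('d')+1=2+1=3
L[7]='m': occ=0, LF[7]=C('m')+0=8+0=8
L[8]='t': occ=1, LF[8]=C('t')+1=16+1=17
L[9]='u': occ=0, LF[9]=C('u')+0=18+0=18
L[10]='a': occ=0, LF[10]=C('a')+0=1+0=1
L[11]='y': occ=0, LF[11]=C('y')+0=20+0=20
L[12]='e': occ=0, LF[12]=C('e')+0=4+0=4
L[13]='u': occ=1, LF[13]=C('u')+1=18+1=19
L[14]='r': occ=0, LF[14]=C('r')+0=12+0=12
L[15]='i': occ=1, LF[15]=C('i')+1=6+1=7
L[16]='s': occ=0, LF[16]=C('s')+0=14+0=14
L[17]='r': occ=1, LF[17]=C('r')+1=12+1=13
L[18]='s': occ=1, LF[18]=C('s')+1=14+1=15
L[19]='g': occ=0, LF[19]=C('g')+0=5+0=5
L[20]='$': occ=0, LF[20]=C('$')+0=0+0=0

Answer: 6 16 9 10 2 11 3 8 17 18 1 20 4 19 12 7 14 13 15 5 0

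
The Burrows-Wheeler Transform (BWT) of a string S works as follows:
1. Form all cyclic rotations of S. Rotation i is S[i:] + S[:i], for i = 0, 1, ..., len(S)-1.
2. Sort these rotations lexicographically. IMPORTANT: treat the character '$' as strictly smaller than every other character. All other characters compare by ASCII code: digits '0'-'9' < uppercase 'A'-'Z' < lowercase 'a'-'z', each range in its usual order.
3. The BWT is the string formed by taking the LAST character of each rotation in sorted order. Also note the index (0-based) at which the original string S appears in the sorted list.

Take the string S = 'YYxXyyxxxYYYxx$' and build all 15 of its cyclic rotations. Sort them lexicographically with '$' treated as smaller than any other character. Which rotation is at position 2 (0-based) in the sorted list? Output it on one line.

Answer: YYYxx$YYxXyyxxx

Derivation:
All 15 rotations (rotation i = S[i:]+S[:i]):
  rot[0] = YYxXyyxxxYYYxx$
  rot[1] = YxXyyxxxYYYxx$Y
  rot[2] = xXyyxxxYYYxx$YY
  rot[3] = XyyxxxYYYxx$YYx
  rot[4] = yyxxxYYYxx$YYxX
  rot[5] = yxxxYYYxx$YYxXy
  rot[6] = xxxYYYxx$YYxXyy
  rot[7] = xxYYYxx$YYxXyyx
  rot[8] = xYYYxx$YYxXyyxx
  rot[9] = YYYxx$YYxXyyxxx
  rot[10] = YYxx$YYxXyyxxxY
  rot[11] = Yxx$YYxXyyxxxYY
  rot[12] = xx$YYxXyyxxxYYY
  rot[13] = x$YYxXyyxxxYYYx
  rot[14] = $YYxXyyxxxYYYxx
Sorted (with $ < everything):
  sorted[0] = $YYxXyyxxxYYYxx
  sorted[1] = XyyxxxYYYxx$YYx
  sorted[2] = YYYxx$YYxXyyxxx
  sorted[3] = YYxXyyxxxYYYxx$
  sorted[4] = YYxx$YYxXyyxxxY
  sorted[5] = YxXyyxxxYYYxx$Y
  sorted[6] = Yxx$YYxXyyxxxYY
  sorted[7] = x$YYxXyyxxxYYYx
  sorted[8] = xXyyxxxYYYxx$YY
  sorted[9] = xYYYxx$YYxXyyxx
  sorted[10] = xx$YYxXyyxxxYYY
  sorted[11] = xxYYYxx$YYxXyyx
  sorted[12] = xxxYYYxx$YYxXyy
  sorted[13] = yxxxYYYxx$YYxXy
  sorted[14] = yyxxxYYYxx$YYxX
sorted[2] = YYYxx$YYxXyyxxx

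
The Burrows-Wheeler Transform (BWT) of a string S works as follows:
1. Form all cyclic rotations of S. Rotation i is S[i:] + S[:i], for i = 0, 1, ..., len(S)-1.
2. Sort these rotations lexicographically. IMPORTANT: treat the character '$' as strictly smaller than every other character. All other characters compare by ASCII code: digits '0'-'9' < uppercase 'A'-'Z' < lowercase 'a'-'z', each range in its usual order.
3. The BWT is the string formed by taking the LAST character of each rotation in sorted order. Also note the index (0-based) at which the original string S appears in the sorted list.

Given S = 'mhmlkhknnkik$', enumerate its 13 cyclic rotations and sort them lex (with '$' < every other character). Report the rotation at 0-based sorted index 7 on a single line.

Answer: knnkik$mhmlkh

Derivation:
All 13 rotations (rotation i = S[i:]+S[:i]):
  rot[0] = mhmlkhknnkik$
  rot[1] = hmlkhknnkik$m
  rot[2] = mlkhknnkik$mh
  rot[3] = lkhknnkik$mhm
  rot[4] = khknnkik$mhml
  rot[5] = hknnkik$mhmlk
  rot[6] = knnkik$mhmlkh
  rot[7] = nnkik$mhmlkhk
  rot[8] = nkik$mhmlkhkn
  rot[9] = kik$mhmlkhknn
  rot[10] = ik$mhmlkhknnk
  rot[11] = k$mhmlkhknnki
  rot[12] = $mhmlkhknnkik
Sorted (with $ < everything):
  sorted[0] = $mhmlkhknnkik
  sorted[1] = hknnkik$mhmlk
  sorted[2] = hmlkhknnkik$m
  sorted[3] = ik$mhmlkhknnk
  sorted[4] = k$mhmlkhknnki
  sorted[5] = khknnkik$mhml
  sorted[6] = kik$mhmlkhknn
  sorted[7] = knnkik$mhmlkh
  sorted[8] = lkhknnkik$mhm
  sorted[9] = mhmlkhknnkik$
  sorted[10] = mlkhknnkik$mh
  sorted[11] = nkik$mhmlkhkn
  sorted[12] = nnkik$mhmlkhk
sorted[7] = knnkik$mhmlkh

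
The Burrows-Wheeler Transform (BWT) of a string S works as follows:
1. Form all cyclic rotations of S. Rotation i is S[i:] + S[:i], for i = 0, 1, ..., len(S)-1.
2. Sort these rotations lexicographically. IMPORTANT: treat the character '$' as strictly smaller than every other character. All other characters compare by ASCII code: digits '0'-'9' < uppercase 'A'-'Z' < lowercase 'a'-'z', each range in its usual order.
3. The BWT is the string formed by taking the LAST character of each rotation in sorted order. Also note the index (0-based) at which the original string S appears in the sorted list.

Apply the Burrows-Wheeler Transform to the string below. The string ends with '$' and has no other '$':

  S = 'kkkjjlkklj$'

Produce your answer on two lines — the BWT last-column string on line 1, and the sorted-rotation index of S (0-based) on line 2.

All 11 rotations (rotation i = S[i:]+S[:i]):
  rot[0] = kkkjjlkklj$
  rot[1] = kkjjlkklj$k
  rot[2] = kjjlkklj$kk
  rot[3] = jjlkklj$kkk
  rot[4] = jlkklj$kkkj
  rot[5] = lkklj$kkkjj
  rot[6] = kklj$kkkjjl
  rot[7] = klj$kkkjjlk
  rot[8] = lj$kkkjjlkk
  rot[9] = j$kkkjjlkkl
  rot[10] = $kkkjjlkklj
Sorted (with $ < everything):
  sorted[0] = $kkkjjlkklj  (last char: 'j')
  sorted[1] = j$kkkjjlkkl  (last char: 'l')
  sorted[2] = jjlkklj$kkk  (last char: 'k')
  sorted[3] = jlkklj$kkkj  (last char: 'j')
  sorted[4] = kjjlkklj$kk  (last char: 'k')
  sorted[5] = kkjjlkklj$k  (last char: 'k')
  sorted[6] = kkkjjlkklj$  (last char: '$')
  sorted[7] = kklj$kkkjjl  (last char: 'l')
  sorted[8] = klj$kkkjjlk  (last char: 'k')
  sorted[9] = lj$kkkjjlkk  (last char: 'k')
  sorted[10] = lkklj$kkkjj  (last char: 'j')
Last column: jlkjkk$lkkj
Original string S is at sorted index 6

Answer: jlkjkk$lkkj
6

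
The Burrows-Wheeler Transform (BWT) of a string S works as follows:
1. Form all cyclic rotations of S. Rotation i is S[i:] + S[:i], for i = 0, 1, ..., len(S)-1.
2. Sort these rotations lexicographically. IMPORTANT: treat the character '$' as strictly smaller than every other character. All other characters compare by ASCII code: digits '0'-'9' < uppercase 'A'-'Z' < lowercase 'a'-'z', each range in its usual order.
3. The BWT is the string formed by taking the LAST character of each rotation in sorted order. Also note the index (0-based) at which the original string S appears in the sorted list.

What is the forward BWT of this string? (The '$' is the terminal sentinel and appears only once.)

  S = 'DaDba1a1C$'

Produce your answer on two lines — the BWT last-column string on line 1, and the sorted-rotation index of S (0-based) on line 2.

Answer: Caa1$a1bDD
4

Derivation:
All 10 rotations (rotation i = S[i:]+S[:i]):
  rot[0] = DaDba1a1C$
  rot[1] = aDba1a1C$D
  rot[2] = Dba1a1C$Da
  rot[3] = ba1a1C$DaD
  rot[4] = a1a1C$DaDb
  rot[5] = 1a1C$DaDba
  rot[6] = a1C$DaDba1
  rot[7] = 1C$DaDba1a
  rot[8] = C$DaDba1a1
  rot[9] = $DaDba1a1C
Sorted (with $ < everything):
  sorted[0] = $DaDba1a1C  (last char: 'C')
  sorted[1] = 1C$DaDba1a  (last char: 'a')
  sorted[2] = 1a1C$DaDba  (last char: 'a')
  sorted[3] = C$DaDba1a1  (last char: '1')
  sorted[4] = DaDba1a1C$  (last char: '$')
  sorted[5] = Dba1a1C$Da  (last char: 'a')
  sorted[6] = a1C$DaDba1  (last char: '1')
  sorted[7] = a1a1C$DaDb  (last char: 'b')
  sorted[8] = aDba1a1C$D  (last char: 'D')
  sorted[9] = ba1a1C$DaD  (last char: 'D')
Last column: Caa1$a1bDD
Original string S is at sorted index 4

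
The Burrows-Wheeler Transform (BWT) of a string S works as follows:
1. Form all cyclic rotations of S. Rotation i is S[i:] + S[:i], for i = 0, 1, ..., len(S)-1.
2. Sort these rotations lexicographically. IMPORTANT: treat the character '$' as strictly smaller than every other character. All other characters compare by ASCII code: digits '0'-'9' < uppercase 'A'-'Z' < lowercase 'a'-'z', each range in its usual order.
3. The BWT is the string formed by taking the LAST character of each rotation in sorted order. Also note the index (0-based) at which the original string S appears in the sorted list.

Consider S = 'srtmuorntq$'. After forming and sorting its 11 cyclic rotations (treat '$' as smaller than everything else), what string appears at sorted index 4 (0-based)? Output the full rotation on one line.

All 11 rotations (rotation i = S[i:]+S[:i]):
  rot[0] = srtmuorntq$
  rot[1] = rtmuorntq$s
  rot[2] = tmuorntq$sr
  rot[3] = muorntq$srt
  rot[4] = uorntq$srtm
  rot[5] = orntq$srtmu
  rot[6] = rntq$srtmuo
  rot[7] = ntq$srtmuor
  rot[8] = tq$srtmuorn
  rot[9] = q$srtmuornt
  rot[10] = $srtmuorntq
Sorted (with $ < everything):
  sorted[0] = $srtmuorntq
  sorted[1] = muorntq$srt
  sorted[2] = ntq$srtmuor
  sorted[3] = orntq$srtmu
  sorted[4] = q$srtmuornt
  sorted[5] = rntq$srtmuo
  sorted[6] = rtmuorntq$s
  sorted[7] = srtmuorntq$
  sorted[8] = tmuorntq$sr
  sorted[9] = tq$srtmuorn
  sorted[10] = uorntq$srtm
sorted[4] = q$srtmuornt

Answer: q$srtmuornt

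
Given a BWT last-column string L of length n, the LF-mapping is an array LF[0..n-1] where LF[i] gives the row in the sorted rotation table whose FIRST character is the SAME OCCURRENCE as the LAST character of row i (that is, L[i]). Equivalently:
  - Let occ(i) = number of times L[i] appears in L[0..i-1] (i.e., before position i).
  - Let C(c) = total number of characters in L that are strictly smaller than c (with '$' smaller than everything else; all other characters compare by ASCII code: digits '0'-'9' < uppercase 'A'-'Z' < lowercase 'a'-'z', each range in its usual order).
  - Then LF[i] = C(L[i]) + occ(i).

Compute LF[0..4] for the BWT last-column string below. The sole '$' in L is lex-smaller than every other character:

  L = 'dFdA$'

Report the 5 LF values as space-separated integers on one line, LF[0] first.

Answer: 3 2 4 1 0

Derivation:
Char counts: '$':1, 'A':1, 'F':1, 'd':2
C (first-col start): C('$')=0, C('A')=1, C('F')=2, C('d')=3
L[0]='d': occ=0, LF[0]=C('d')+0=3+0=3
L[1]='F': occ=0, LF[1]=C('F')+0=2+0=2
L[2]='d': occ=1, LF[2]=C('d')+1=3+1=4
L[3]='A': occ=0, LF[3]=C('A')+0=1+0=1
L[4]='$': occ=0, LF[4]=C('$')+0=0+0=0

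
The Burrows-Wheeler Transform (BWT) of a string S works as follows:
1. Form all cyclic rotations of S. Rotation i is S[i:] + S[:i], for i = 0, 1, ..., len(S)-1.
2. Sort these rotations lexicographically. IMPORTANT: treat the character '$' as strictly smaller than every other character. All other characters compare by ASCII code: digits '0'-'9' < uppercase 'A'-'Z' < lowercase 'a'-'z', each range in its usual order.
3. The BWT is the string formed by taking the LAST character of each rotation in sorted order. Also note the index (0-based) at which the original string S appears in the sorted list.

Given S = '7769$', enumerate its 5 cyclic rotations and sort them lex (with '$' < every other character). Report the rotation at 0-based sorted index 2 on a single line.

All 5 rotations (rotation i = S[i:]+S[:i]):
  rot[0] = 7769$
  rot[1] = 769$7
  rot[2] = 69$77
  rot[3] = 9$776
  rot[4] = $7769
Sorted (with $ < everything):
  sorted[0] = $7769
  sorted[1] = 69$77
  sorted[2] = 769$7
  sorted[3] = 7769$
  sorted[4] = 9$776
sorted[2] = 769$7

Answer: 769$7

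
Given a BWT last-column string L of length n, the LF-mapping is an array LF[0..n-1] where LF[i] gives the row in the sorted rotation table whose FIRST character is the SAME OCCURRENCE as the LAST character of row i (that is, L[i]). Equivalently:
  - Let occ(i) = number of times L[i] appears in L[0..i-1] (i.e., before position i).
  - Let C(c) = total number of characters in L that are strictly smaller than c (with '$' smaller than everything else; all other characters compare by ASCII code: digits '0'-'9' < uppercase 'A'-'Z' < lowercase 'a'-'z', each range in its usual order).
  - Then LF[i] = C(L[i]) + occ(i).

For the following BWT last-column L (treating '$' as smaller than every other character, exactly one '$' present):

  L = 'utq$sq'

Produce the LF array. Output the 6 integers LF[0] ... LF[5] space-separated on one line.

Answer: 5 4 1 0 3 2

Derivation:
Char counts: '$':1, 'q':2, 's':1, 't':1, 'u':1
C (first-col start): C('$')=0, C('q')=1, C('s')=3, C('t')=4, C('u')=5
L[0]='u': occ=0, LF[0]=C('u')+0=5+0=5
L[1]='t': occ=0, LF[1]=C('t')+0=4+0=4
L[2]='q': occ=0, LF[2]=C('q')+0=1+0=1
L[3]='$': occ=0, LF[3]=C('$')+0=0+0=0
L[4]='s': occ=0, LF[4]=C('s')+0=3+0=3
L[5]='q': occ=1, LF[5]=C('q')+1=1+1=2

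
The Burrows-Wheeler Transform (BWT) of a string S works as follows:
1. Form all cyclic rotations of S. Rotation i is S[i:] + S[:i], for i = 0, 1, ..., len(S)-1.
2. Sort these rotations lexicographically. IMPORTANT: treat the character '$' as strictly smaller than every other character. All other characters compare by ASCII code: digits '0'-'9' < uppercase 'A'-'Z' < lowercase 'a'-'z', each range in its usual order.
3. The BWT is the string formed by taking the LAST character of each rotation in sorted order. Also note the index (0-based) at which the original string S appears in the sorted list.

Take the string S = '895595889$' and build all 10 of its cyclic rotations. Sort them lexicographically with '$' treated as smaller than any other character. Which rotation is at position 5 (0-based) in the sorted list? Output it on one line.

Answer: 89$8955958

Derivation:
All 10 rotations (rotation i = S[i:]+S[:i]):
  rot[0] = 895595889$
  rot[1] = 95595889$8
  rot[2] = 5595889$89
  rot[3] = 595889$895
  rot[4] = 95889$8955
  rot[5] = 5889$89559
  rot[6] = 889$895595
  rot[7] = 89$8955958
  rot[8] = 9$89559588
  rot[9] = $895595889
Sorted (with $ < everything):
  sorted[0] = $895595889
  sorted[1] = 5595889$89
  sorted[2] = 5889$89559
  sorted[3] = 595889$895
  sorted[4] = 889$895595
  sorted[5] = 89$8955958
  sorted[6] = 895595889$
  sorted[7] = 9$89559588
  sorted[8] = 95595889$8
  sorted[9] = 95889$8955
sorted[5] = 89$8955958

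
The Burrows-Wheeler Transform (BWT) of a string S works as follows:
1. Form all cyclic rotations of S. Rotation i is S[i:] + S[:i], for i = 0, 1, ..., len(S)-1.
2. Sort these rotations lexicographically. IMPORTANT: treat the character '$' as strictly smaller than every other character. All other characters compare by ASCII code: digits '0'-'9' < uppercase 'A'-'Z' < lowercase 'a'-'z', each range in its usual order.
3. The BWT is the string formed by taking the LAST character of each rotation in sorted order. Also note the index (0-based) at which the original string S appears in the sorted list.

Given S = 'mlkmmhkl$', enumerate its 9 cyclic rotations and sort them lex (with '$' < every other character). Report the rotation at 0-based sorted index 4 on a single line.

Answer: l$mlkmmhk

Derivation:
All 9 rotations (rotation i = S[i:]+S[:i]):
  rot[0] = mlkmmhkl$
  rot[1] = lkmmhkl$m
  rot[2] = kmmhkl$ml
  rot[3] = mmhkl$mlk
  rot[4] = mhkl$mlkm
  rot[5] = hkl$mlkmm
  rot[6] = kl$mlkmmh
  rot[7] = l$mlkmmhk
  rot[8] = $mlkmmhkl
Sorted (with $ < everything):
  sorted[0] = $mlkmmhkl
  sorted[1] = hkl$mlkmm
  sorted[2] = kl$mlkmmh
  sorted[3] = kmmhkl$ml
  sorted[4] = l$mlkmmhk
  sorted[5] = lkmmhkl$m
  sorted[6] = mhkl$mlkm
  sorted[7] = mlkmmhkl$
  sorted[8] = mmhkl$mlk
sorted[4] = l$mlkmmhk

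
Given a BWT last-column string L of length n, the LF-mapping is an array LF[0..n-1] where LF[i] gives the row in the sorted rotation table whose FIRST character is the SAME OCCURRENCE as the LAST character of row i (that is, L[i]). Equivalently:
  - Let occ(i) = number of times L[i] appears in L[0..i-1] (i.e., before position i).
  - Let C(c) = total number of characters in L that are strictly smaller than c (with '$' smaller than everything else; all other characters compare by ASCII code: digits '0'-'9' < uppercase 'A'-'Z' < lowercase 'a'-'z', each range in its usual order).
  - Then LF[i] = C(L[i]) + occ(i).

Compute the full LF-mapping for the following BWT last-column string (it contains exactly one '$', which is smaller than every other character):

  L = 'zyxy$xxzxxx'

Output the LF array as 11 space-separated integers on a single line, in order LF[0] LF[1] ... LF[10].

Char counts: '$':1, 'x':6, 'y':2, 'z':2
C (first-col start): C('$')=0, C('x')=1, C('y')=7, C('z')=9
L[0]='z': occ=0, LF[0]=C('z')+0=9+0=9
L[1]='y': occ=0, LF[1]=C('y')+0=7+0=7
L[2]='x': occ=0, LF[2]=C('x')+0=1+0=1
L[3]='y': occ=1, LF[3]=C('y')+1=7+1=8
L[4]='$': occ=0, LF[4]=C('$')+0=0+0=0
L[5]='x': occ=1, LF[5]=C('x')+1=1+1=2
L[6]='x': occ=2, LF[6]=C('x')+2=1+2=3
L[7]='z': occ=1, LF[7]=C('z')+1=9+1=10
L[8]='x': occ=3, LF[8]=C('x')+3=1+3=4
L[9]='x': occ=4, LF[9]=C('x')+4=1+4=5
L[10]='x': occ=5, LF[10]=C('x')+5=1+5=6

Answer: 9 7 1 8 0 2 3 10 4 5 6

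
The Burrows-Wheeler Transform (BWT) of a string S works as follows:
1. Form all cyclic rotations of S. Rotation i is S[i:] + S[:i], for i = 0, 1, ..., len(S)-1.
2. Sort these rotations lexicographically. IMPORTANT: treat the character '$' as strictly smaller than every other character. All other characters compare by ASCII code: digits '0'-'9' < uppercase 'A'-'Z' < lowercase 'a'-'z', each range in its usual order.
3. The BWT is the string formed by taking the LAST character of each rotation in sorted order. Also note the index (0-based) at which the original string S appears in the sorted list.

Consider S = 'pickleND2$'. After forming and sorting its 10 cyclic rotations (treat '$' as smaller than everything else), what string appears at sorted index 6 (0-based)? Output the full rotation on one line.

Answer: ickleND2$p

Derivation:
All 10 rotations (rotation i = S[i:]+S[:i]):
  rot[0] = pickleND2$
  rot[1] = ickleND2$p
  rot[2] = ckleND2$pi
  rot[3] = kleND2$pic
  rot[4] = leND2$pick
  rot[5] = eND2$pickl
  rot[6] = ND2$pickle
  rot[7] = D2$pickleN
  rot[8] = 2$pickleND
  rot[9] = $pickleND2
Sorted (with $ < everything):
  sorted[0] = $pickleND2
  sorted[1] = 2$pickleND
  sorted[2] = D2$pickleN
  sorted[3] = ND2$pickle
  sorted[4] = ckleND2$pi
  sorted[5] = eND2$pickl
  sorted[6] = ickleND2$p
  sorted[7] = kleND2$pic
  sorted[8] = leND2$pick
  sorted[9] = pickleND2$
sorted[6] = ickleND2$p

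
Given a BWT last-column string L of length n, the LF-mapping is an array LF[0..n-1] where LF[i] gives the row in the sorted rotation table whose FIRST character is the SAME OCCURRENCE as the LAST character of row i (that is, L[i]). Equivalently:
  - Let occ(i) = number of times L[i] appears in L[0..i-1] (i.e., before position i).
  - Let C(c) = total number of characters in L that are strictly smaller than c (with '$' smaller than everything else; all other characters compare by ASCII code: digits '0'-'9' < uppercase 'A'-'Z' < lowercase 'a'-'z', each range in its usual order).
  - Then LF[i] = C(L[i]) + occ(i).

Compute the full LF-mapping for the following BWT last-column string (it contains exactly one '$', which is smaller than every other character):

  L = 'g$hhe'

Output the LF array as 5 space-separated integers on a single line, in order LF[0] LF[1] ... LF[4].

Char counts: '$':1, 'e':1, 'g':1, 'h':2
C (first-col start): C('$')=0, C('e')=1, C('g')=2, C('h')=3
L[0]='g': occ=0, LF[0]=C('g')+0=2+0=2
L[1]='$': occ=0, LF[1]=C('$')+0=0+0=0
L[2]='h': occ=0, LF[2]=C('h')+0=3+0=3
L[3]='h': occ=1, LF[3]=C('h')+1=3+1=4
L[4]='e': occ=0, LF[4]=C('e')+0=1+0=1

Answer: 2 0 3 4 1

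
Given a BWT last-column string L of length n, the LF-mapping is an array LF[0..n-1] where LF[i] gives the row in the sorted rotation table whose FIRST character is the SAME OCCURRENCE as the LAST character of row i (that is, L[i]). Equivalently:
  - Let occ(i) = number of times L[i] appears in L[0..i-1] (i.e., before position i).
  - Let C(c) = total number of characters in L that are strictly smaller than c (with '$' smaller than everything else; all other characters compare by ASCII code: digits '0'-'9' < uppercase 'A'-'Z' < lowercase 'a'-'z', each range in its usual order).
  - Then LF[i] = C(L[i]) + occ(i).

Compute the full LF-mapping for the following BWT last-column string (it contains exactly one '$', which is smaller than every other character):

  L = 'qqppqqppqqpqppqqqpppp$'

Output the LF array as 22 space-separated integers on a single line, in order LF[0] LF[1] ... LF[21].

Char counts: '$':1, 'p':11, 'q':10
C (first-col start): C('$')=0, C('p')=1, C('q')=12
L[0]='q': occ=0, LF[0]=C('q')+0=12+0=12
L[1]='q': occ=1, LF[1]=C('q')+1=12+1=13
L[2]='p': occ=0, LF[2]=C('p')+0=1+0=1
L[3]='p': occ=1, LF[3]=C('p')+1=1+1=2
L[4]='q': occ=2, LF[4]=C('q')+2=12+2=14
L[5]='q': occ=3, LF[5]=C('q')+3=12+3=15
L[6]='p': occ=2, LF[6]=C('p')+2=1+2=3
L[7]='p': occ=3, LF[7]=C('p')+3=1+3=4
L[8]='q': occ=4, LF[8]=C('q')+4=12+4=16
L[9]='q': occ=5, LF[9]=C('q')+5=12+5=17
L[10]='p': occ=4, LF[10]=C('p')+4=1+4=5
L[11]='q': occ=6, LF[11]=C('q')+6=12+6=18
L[12]='p': occ=5, LF[12]=C('p')+5=1+5=6
L[13]='p': occ=6, LF[13]=C('p')+6=1+6=7
L[14]='q': occ=7, LF[14]=C('q')+7=12+7=19
L[15]='q': occ=8, LF[15]=C('q')+8=12+8=20
L[16]='q': occ=9, LF[16]=C('q')+9=12+9=21
L[17]='p': occ=7, LF[17]=C('p')+7=1+7=8
L[18]='p': occ=8, LF[18]=C('p')+8=1+8=9
L[19]='p': occ=9, LF[19]=C('p')+9=1+9=10
L[20]='p': occ=10, LF[20]=C('p')+10=1+10=11
L[21]='$': occ=0, LF[21]=C('$')+0=0+0=0

Answer: 12 13 1 2 14 15 3 4 16 17 5 18 6 7 19 20 21 8 9 10 11 0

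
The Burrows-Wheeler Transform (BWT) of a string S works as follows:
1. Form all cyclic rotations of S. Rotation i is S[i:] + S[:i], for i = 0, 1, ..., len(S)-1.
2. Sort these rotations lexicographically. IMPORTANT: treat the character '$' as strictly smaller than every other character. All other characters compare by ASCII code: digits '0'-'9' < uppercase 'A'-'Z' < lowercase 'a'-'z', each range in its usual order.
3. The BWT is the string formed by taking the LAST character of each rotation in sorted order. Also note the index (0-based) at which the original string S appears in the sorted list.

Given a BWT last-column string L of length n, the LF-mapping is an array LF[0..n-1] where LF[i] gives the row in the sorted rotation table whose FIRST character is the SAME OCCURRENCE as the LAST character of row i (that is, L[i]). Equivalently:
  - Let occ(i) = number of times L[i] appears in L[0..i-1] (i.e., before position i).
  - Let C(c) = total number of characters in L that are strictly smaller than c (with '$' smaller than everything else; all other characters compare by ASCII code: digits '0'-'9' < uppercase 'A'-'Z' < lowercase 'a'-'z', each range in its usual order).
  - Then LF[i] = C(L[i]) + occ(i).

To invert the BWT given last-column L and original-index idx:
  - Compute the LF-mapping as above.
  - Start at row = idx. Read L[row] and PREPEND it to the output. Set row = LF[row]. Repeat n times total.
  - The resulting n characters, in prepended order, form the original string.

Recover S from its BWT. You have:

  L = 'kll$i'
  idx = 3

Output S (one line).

Answer: lilk$

Derivation:
LF mapping: 2 3 4 0 1
Walk LF starting at row 3, prepending L[row]:
  step 1: row=3, L[3]='$', prepend. Next row=LF[3]=0
  step 2: row=0, L[0]='k', prepend. Next row=LF[0]=2
  step 3: row=2, L[2]='l', prepend. Next row=LF[2]=4
  step 4: row=4, L[4]='i', prepend. Next row=LF[4]=1
  step 5: row=1, L[1]='l', prepend. Next row=LF[1]=3
Reversed output: lilk$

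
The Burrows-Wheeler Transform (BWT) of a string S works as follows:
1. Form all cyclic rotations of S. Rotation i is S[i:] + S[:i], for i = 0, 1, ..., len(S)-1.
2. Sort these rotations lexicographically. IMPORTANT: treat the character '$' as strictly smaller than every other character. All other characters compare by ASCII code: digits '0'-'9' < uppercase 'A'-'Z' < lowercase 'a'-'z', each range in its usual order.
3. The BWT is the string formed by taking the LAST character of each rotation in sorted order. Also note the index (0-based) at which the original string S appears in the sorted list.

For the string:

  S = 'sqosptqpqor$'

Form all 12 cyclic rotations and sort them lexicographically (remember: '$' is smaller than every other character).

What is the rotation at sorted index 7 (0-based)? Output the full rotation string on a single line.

Answer: qpqor$sqospt

Derivation:
All 12 rotations (rotation i = S[i:]+S[:i]):
  rot[0] = sqosptqpqor$
  rot[1] = qosptqpqor$s
  rot[2] = osptqpqor$sq
  rot[3] = sptqpqor$sqo
  rot[4] = ptqpqor$sqos
  rot[5] = tqpqor$sqosp
  rot[6] = qpqor$sqospt
  rot[7] = pqor$sqosptq
  rot[8] = qor$sqosptqp
  rot[9] = or$sqosptqpq
  rot[10] = r$sqosptqpqo
  rot[11] = $sqosptqpqor
Sorted (with $ < everything):
  sorted[0] = $sqosptqpqor
  sorted[1] = or$sqosptqpq
  sorted[2] = osptqpqor$sq
  sorted[3] = pqor$sqosptq
  sorted[4] = ptqpqor$sqos
  sorted[5] = qor$sqosptqp
  sorted[6] = qosptqpqor$s
  sorted[7] = qpqor$sqospt
  sorted[8] = r$sqosptqpqo
  sorted[9] = sptqpqor$sqo
  sorted[10] = sqosptqpqor$
  sorted[11] = tqpqor$sqosp
sorted[7] = qpqor$sqospt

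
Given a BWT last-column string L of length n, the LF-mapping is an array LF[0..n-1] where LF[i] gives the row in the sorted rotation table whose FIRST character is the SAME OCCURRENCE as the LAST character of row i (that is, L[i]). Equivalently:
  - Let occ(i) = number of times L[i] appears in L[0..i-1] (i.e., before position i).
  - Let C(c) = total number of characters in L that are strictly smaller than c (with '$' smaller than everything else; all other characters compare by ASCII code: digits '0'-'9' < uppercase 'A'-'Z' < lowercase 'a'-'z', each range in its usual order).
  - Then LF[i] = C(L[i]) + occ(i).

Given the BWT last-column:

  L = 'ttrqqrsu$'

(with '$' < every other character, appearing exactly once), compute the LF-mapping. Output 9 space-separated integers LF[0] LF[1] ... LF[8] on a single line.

Char counts: '$':1, 'q':2, 'r':2, 's':1, 't':2, 'u':1
C (first-col start): C('$')=0, C('q')=1, C('r')=3, C('s')=5, C('t')=6, C('u')=8
L[0]='t': occ=0, LF[0]=C('t')+0=6+0=6
L[1]='t': occ=1, LF[1]=C('t')+1=6+1=7
L[2]='r': occ=0, LF[2]=C('r')+0=3+0=3
L[3]='q': occ=0, LF[3]=C('q')+0=1+0=1
L[4]='q': occ=1, LF[4]=C('q')+1=1+1=2
L[5]='r': occ=1, LF[5]=C('r')+1=3+1=4
L[6]='s': occ=0, LF[6]=C('s')+0=5+0=5
L[7]='u': occ=0, LF[7]=C('u')+0=8+0=8
L[8]='$': occ=0, LF[8]=C('$')+0=0+0=0

Answer: 6 7 3 1 2 4 5 8 0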